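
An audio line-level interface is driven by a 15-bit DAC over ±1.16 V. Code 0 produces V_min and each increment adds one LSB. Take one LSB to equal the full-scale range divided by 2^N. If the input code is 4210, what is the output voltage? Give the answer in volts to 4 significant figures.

-0.8619 V

The full-scale span is 1.16 − (-1.16) = 2.32 V. LSB = 2.32 V / 2^15.
Output = V_min + (4210/32768) × range = -1.16 + 0.128479 × 2.32 V
      = -1.16 + 0.298071 = -0.861929 V.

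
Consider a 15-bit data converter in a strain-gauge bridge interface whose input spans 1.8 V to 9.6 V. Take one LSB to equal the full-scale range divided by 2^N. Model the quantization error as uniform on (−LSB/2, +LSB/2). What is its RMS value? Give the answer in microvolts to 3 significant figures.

Span: 9.6 V − (1.8 V) = 7.8 V.
LSB = 7.8 V ÷ 2^15 = 7.8/32768 V = 238.04 µV.
For a uniform distribution on [−LSB/2, +LSB/2], V_rms = LSB/√12 = 238.04 µV/3.4641 = 68.7 µV.

68.7 µV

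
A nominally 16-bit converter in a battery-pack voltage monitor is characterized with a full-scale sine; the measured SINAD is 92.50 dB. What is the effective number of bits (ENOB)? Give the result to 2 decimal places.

ENOB = (92.50 − 1.76)/6.02 = 15.0731 bits.

15.07 bits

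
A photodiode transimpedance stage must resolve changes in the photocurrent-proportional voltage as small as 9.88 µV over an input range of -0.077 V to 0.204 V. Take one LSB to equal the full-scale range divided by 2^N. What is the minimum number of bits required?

The full-scale span is 0.204 − (-0.077) = 0.281 V.
Need 2^N ≥ 0.281 V / 9.88 µV = 28440 → N_min = 15.

15 bits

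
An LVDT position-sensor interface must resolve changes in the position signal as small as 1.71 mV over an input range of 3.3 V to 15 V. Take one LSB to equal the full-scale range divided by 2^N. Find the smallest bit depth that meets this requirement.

13 bits

Span: 15 V − (3.3 V) = 11.7 V.
Required number of levels: 11.7/1.71 mV = 6842.1; smallest N with 2^N ≥ that is 13.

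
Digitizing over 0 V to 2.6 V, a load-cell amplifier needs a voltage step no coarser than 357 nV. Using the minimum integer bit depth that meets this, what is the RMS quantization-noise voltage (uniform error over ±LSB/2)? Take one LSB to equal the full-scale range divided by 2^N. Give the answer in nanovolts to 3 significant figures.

89.5 nV

Range is 2.6 V.
Levels needed ≥ 2.6/357 nV = 7.283e6. 2^23 = 8388608 suffices, so N_min = 23.
One LSB is 2.6 V / 8388608 = 309.94 nV.
σ_q = LSB/√12 = 309.94 nV/3.4641 = 89.5 nV.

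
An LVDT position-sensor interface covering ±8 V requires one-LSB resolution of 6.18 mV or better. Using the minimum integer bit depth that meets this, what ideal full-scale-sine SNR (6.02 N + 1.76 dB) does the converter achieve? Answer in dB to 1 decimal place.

Span: 8 V − (-8 V) = 16 V.
Required number of levels: 16/6.18 mV = 2589.0; smallest N with 2^N ≥ that is 12.
SNR = 6.02 × 12 + 1.76 = 74.00 dB.

74.0 dB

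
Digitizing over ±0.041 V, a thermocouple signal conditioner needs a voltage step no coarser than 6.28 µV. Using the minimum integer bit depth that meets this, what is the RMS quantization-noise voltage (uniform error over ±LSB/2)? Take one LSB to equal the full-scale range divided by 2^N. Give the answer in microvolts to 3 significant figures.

1.44 µV

Range = 0.041 − (-0.041) = 0.082 V.
0.082 V / 6.28 µV = 13060. Since 2^13 = 8192 and 2^14 = 16384, N = 14.
LSB = 0.082 V / 2^14 = 5.0049 µV.
RMS noise = LSB/√12 = 1.44 µV.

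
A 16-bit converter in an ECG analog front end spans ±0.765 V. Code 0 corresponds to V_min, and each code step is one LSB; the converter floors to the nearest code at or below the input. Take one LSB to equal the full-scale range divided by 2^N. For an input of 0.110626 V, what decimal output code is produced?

37506

The full-scale span is 0.765 − (-0.765) = 1.53 V. LSB = 1.53 V / 2^16 ≈ 23.35 µV.
(V_in − V_min) × 2^16/range = (0.110626 − (-0.765)) × 65536/1.53 = 37506.553.
Floor → code = 37506.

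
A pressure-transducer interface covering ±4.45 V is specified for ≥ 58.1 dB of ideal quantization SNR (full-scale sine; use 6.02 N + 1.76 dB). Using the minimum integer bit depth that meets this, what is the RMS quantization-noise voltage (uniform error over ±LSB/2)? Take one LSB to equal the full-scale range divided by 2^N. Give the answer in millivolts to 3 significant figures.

2.51 mV

Range = 4.45 − (-4.45) = 8.9 V.
Required N = ⌈(58.1 − 1.76)/6.02⌉ = ⌈9.359⌉ = 10.
One LSB is 8.9 V / 1024 = 8.6914 mV.
σ_q = LSB/√12 = 8.6914 mV/3.4641 = 2.51 mV.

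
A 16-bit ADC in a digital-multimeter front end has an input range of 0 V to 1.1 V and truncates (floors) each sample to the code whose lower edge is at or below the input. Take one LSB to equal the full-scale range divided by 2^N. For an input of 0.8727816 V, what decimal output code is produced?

51998

Span = 1.1 V. LSB = 1.1 V / 2^16 ≈ 16.78 µV.
code = ⌊(V_in − V_min)/LSB⌋ = ⌊(V_in − V_min) × 2^16 / range⌋
     = ⌊(0.8727816 − (0)) × 65536 / 1.1⌋ = ⌊0.8727816 × 65536/1.1⌋
     = ⌊51998.741⌋ = 51998.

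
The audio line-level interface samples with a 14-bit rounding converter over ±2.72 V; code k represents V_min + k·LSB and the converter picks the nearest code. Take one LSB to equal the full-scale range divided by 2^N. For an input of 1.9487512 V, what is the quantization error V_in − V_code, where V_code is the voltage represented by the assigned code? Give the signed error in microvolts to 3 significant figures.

+59.8 µV

The full-scale span is 2.72 − (-2.72) = 5.44 V. LSB = 5.44 V / 2^14 ≈ 332.0 µV.
Position in LSBs: (1.9487512 − (-2.72)) × 16384/5.44 = 14061.1801; rounding gives k = 14061.
V_code = V_min + k × range/2^14 = -2.72 + 14061 × 5.44/16384 = 1.9486914063 V.
e = 1.9487512 − (1.9486914063) = +59.8 µV.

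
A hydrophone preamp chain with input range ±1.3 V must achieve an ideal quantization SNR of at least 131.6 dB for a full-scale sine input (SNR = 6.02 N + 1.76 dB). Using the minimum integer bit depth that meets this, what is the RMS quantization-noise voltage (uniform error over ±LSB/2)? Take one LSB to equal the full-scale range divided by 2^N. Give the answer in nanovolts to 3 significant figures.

179 nV

Full-scale range = 1.3 V − (-1.3 V) = 2.6 V.
Solving 6.02 N ≥ 131.6 − 1.76: N ≥ 21.568. Round up → N = 22.
Step size = 2.6/4194304 V = 0.61989 µV.
V_rms = LSB/√12 = 179 nV.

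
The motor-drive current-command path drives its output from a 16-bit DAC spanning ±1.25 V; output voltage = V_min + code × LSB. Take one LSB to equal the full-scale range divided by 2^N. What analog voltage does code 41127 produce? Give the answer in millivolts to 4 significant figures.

318.9 mV

Span: 1.25 V − (-1.25 V) = 2.5 V. LSB = 2.5 V / 2^16.
V_out = -1.25 + 41127 × (2.5/65536) V
      = -1.25 V + 1.56887 V = 0.318871 V.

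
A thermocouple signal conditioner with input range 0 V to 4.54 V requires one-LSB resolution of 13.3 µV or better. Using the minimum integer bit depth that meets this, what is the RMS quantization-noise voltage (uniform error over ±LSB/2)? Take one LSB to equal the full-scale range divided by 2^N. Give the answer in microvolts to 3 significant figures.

2.50 µV

Range is 4.54 V.
Need 2^N ≥ 4.54 V / 13.3 µV = 341400 → N_min = 19.
LSB = 4.54 V / 2^19 = 8.6594 µV.
V_rms = LSB/√12 = 2.50 µV.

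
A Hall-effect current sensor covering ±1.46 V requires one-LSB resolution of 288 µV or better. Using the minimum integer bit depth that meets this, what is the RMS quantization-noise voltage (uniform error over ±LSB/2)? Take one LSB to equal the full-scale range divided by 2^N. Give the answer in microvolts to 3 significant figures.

51.4 µV

Range = 1.46 − (-1.46) = 2.92 V.
2.92 V / 288 µV = 10140. Since 2^13 = 8192 and 2^14 = 16384, N = 14.
LSB = 2.92 V ÷ 2^14 = 2.92/16384 V = 178.22 µV.
RMS noise = LSB/√12 = 51.4 µV.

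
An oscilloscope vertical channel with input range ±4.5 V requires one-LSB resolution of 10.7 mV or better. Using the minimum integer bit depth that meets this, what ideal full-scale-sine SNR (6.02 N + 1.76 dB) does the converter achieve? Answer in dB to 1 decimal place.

62.0 dB

Span: 4.5 V − (-4.5 V) = 9 V.
Required number of levels: 9/10.7 mV = 841.12; smallest N with 2^N ≥ that is 10.
Ideal SNR at N = 10: 6.02·10 + 1.76 = 62.0 dB.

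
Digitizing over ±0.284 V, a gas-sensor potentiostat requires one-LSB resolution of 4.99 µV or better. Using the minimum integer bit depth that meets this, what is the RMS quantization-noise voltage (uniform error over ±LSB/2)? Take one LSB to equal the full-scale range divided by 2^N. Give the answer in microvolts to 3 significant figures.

1.25 µV

Range = 0.284 − (-0.284) = 0.568 V.
Required number of levels: 0.568/4.99 µV = 113830; smallest N with 2^N ≥ that is 17.
Step size = 0.568/131072 V = 4.3335 µV.
σ_q = LSB/√12 = 4.3335 µV/3.4641 = 1.25 µV.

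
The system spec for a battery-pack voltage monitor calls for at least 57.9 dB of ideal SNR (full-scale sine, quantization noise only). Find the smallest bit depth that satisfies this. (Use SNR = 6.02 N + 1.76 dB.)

N ≥ (57.9 − 1.76)/6.02 = 9.326 → N_min = 10.

10 bits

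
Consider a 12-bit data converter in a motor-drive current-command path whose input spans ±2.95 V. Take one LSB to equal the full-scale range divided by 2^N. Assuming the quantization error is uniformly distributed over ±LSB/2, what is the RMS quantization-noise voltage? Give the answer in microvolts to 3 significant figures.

416 µV

Full-scale range = 2.95 V − (-2.95 V) = 5.9 V.
LSB = 5.9 V ÷ 2^12 = 5.9/4096 V = 1.4404 mV.
For a uniform distribution on [−LSB/2, +LSB/2], V_rms = LSB/√12 = 1.4404 mV/3.4641 = 416 µV.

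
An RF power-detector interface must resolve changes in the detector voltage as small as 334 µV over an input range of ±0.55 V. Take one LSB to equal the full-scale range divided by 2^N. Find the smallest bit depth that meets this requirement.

12 bits

Full-scale range = 0.55 V − (-0.55 V) = 1.1 V.
1.1 V / 334 µV = 3293. Since 2^11 = 2048 and 2^12 = 4096, N = 12.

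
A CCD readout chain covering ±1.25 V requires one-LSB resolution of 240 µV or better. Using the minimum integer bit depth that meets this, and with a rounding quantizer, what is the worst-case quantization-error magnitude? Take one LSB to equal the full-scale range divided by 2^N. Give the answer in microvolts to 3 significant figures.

Full-scale range = 1.25 V − (-1.25 V) = 2.5 V.
2.5 V / 240 µV = 10420. Since 2^13 = 8192 and 2^14 = 16384, N = 14.
Step size = 2.5/16384 V = 152.59 µV.
|e|_max = LSB/2 = 76.3 µV.

76.3 µV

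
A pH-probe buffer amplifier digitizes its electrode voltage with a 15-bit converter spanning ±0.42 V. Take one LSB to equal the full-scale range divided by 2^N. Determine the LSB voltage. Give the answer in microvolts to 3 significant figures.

Range = 0.42 − (-0.42) = 0.84 V.
Number of codes = 2^15 = 32768.
One LSB is 0.84 V / 32768 = 25.6 µV.

25.6 µV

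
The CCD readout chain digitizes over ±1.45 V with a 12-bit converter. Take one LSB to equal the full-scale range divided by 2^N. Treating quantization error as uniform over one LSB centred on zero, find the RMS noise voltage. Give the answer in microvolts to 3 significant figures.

204 µV

Span: 1.45 V − (-1.45 V) = 2.9 V.
One LSB is 2.9 V / 4096 = 0.70801 mV.
σ_q = LSB/√12 = 0.70801 mV/3.4641 = 204 µV.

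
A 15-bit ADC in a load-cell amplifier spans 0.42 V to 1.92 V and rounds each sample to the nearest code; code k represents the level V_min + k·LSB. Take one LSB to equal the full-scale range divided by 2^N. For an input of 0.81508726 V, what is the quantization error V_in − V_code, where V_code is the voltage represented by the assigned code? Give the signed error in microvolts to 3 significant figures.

Range = 1.92 − (0.42) = 1.5 V. LSB = 1.5 V / 2^15 ≈ 45.78 µV.
Position in LSBs: (0.81508726 − (0.42)) × 32768/1.5 = 8630.8129; rounding gives k = 8631.
V_code = 0.42 + (8631/32768) × 1.5 = 0.81509582520 V.
e = 0.81508726 − (0.81509582520) = −8.57 µV.

−8.57 µV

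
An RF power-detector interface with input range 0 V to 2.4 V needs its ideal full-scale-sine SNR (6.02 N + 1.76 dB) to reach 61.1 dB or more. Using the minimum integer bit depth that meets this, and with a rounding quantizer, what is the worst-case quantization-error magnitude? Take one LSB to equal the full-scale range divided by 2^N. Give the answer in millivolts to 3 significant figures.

1.17 mV

V_FS = 2.4 V.
6.02 N + 1.76 ≥ 61.1 gives N ≥ 9.857, so the minimum integer is 10.
LSB = 2.4 V / 2^10 = 2.3438 mV.
|e|_max = LSB/2 = 1.17 mV.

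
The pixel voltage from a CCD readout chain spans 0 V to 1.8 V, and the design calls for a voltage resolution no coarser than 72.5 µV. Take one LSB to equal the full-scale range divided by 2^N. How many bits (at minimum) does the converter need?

15 bits

Range is 1.8 V.
Levels needed ≥ 1.8/72.5 µV = 24830. 2^15 = 32768 suffices, so N_min = 15.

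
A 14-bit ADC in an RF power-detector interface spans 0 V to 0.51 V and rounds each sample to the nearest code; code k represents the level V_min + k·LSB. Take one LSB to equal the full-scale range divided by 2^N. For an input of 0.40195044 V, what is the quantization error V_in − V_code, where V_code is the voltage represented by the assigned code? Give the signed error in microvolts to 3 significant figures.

−4.52 µV

Full-scale range = 0.51 V. LSB = 0.51 V / 2^14 ≈ 31.13 µV.
Position in LSBs: (0.40195044 − (0)) × 16384/0.51 = 12912.8549; rounding gives k = 12913.
V_code = 0 + (12913/16384) × 0.51 = 0.40195495605 V.
Error = V_in − V_code = 0.40195044 − (0.40195495605) = −4.52 µV.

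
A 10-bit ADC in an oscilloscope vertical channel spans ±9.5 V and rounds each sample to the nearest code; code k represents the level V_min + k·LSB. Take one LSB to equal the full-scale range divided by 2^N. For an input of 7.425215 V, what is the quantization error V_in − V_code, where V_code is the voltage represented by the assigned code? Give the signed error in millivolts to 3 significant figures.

The full-scale span is 9.5 − (-9.5) = 19 V. LSB = 19 V / 2^10 ≈ 18.55 mV.
Position in LSBs: (7.425215 − (-9.5)) × 1024/19 = 912.1800; rounding gives k = 912.
Reconstructed level: -9.5 + 912 × 19/1024 V = 7.421875000 V.
V_in − V_code = 7.425215 − (7.421875000) = +3.34 mV.

+3.34 mV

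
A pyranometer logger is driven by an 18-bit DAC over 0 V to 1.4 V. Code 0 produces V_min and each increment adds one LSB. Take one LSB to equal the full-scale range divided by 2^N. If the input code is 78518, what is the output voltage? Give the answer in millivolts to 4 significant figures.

419.3 mV

Full-scale range = 1.4 V. LSB = 1.4 V / 2^18.
Output = V_min + (78518/262144) × range = 0 + 0.299522 × 1.4 V
      = 0 V + 0.419331 V = 0.419331 V.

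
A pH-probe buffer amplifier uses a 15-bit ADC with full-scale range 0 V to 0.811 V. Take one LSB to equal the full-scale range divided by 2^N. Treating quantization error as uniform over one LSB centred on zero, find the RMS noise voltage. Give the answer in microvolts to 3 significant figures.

Span = 0.811 V.
LSB = 0.811 V ÷ 2^15 = 0.811/32768 V = 24.750 µV.
σ_q = LSB/√12 = 24.750 µV/3.4641 = 7.14 µV.

7.14 µV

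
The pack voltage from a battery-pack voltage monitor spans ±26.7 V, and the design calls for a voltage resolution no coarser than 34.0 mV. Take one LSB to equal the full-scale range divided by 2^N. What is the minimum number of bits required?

11 bits

Range = 26.7 − (-26.7) = 53.4 V.
Levels needed ≥ 53.4/34.0 mV = 1571. 2^11 = 2048 suffices, so N_min = 11.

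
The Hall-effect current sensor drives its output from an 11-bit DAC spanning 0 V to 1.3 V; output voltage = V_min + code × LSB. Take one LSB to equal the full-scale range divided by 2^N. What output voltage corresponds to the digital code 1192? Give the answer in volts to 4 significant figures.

Range is 1.3 V. LSB = 1.3 V / 2^11.
Output = V_min + (1192/2048) × range = 0 + 0.582031 × 1.3 V
      = 0 V + 0.756641 V = 0.756641 V.

0.7566 V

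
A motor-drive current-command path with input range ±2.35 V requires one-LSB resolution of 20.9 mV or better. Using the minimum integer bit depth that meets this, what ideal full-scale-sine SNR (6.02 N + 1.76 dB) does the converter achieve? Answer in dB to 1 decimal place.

The full-scale span is 2.35 − (-2.35) = 4.7 V.
Required number of levels: 4.7/20.9 mV = 224.88; smallest N with 2^N ≥ that is 8.
6.02(8) + 1.76 = 49.92 dB.

49.9 dB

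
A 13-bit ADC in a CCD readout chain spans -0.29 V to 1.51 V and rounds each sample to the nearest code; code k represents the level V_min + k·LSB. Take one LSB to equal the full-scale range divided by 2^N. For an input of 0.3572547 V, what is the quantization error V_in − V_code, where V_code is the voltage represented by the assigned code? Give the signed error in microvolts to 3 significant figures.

−59.8 µV

Span: 1.51 V − (-0.29 V) = 1.8 V. LSB = 1.8 V / 2^13 ≈ 219.7 µV.
Position in LSBs: (0.3572547 − (-0.29)) × 8192/1.8 = 2945.7281; rounding gives k = 2946.
V_code = V_min + k × range/2^13 = -0.29 + 2946 × 1.8/8192 = 0.3573144531 V.
Error = V_in − V_code = 0.3572547 − (0.3573144531) = −59.8 µV.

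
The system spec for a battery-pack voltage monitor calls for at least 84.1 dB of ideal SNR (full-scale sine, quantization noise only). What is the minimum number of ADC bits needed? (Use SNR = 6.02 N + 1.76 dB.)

14 bits

Solving 6.02 N ≥ 84.1 − 1.76: N ≥ 13.678. Round up → N = 14.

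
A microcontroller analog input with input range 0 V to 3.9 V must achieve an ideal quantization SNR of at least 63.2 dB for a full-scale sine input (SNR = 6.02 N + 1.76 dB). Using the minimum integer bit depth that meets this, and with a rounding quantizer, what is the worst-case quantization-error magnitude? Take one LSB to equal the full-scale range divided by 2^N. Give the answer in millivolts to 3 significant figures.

Full-scale range = 3.9 V.
Solving 6.02 N ≥ 63.2 − 1.76: N ≥ 10.206. Round up → N = 11.
LSB = 3.9 V ÷ 2^11 = 3.9/2048 V = 1.9043 mV.
Half an LSB is 0.952 mV.

0.952 mV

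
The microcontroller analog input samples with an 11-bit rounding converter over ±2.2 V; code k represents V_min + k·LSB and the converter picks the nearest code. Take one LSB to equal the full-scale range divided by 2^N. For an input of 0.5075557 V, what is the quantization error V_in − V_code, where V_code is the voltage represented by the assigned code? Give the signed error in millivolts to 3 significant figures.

Full-scale range = 2.2 V − (-2.2 V) = 4.4 V. LSB = 4.4 V / 2^11 ≈ 2.148 mV.
Position in LSBs: (0.5075557 − (-2.2)) × 2048/4.4 = 1260.2441; rounding gives k = 1260.
V_code = V_min + k × range/2^11 = -2.2 + 1260 × 4.4/2048 = 0.5070312500 V.
V_in − V_code = 0.5075557 − (0.5070312500) = +0.524 mV.

+0.524 mV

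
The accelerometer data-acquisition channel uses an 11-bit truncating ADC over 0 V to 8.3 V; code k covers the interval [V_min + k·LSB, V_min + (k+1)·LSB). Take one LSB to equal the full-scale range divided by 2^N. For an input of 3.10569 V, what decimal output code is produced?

Range is 8.3 V. LSB = 8.3 V / 2^11 ≈ 4.053 mV.
code = ⌊(V_in − V_min)/LSB⌋ = ⌊(V_in − V_min) × 2^11 / range⌋
     = ⌊(3.10569 − (0)) × 2048 / 8.3⌋ = ⌊3.10569 × 2048/8.3⌋
     = ⌊766.320⌋ = 766.

766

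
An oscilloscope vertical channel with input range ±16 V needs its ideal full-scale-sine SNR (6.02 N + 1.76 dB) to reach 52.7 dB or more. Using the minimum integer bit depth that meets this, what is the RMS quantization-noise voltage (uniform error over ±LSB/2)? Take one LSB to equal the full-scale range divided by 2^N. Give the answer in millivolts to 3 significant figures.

18.0 mV

The full-scale span is 16 − (-16) = 32 V.
6.02 N + 1.76 ≥ 52.7 gives N ≥ 8.462, so the minimum integer is 9.
LSB = 32 V ÷ 2^9 = 32/512 V = 62.500 mV.
V_rms = LSB/√12 = 18.0 mV.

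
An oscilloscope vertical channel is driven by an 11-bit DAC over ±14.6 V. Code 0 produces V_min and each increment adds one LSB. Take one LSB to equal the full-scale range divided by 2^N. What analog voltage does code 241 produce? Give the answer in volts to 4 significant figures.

Span: 14.6 V − (-14.6 V) = 29.2 V. LSB = 29.2 V / 2^11.
V_out = -14.6 + 241 × (29.2/2048) V
      = -14.6 + 3.43613 = -11.1639 V.

-11.16 V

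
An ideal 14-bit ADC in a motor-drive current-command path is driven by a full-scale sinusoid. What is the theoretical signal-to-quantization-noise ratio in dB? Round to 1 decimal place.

For an ideal N-bit converter with full-scale sine input, SNR = 6.02 N + 1.76 dB. SNR = 6.02 × 14 + 1.76 = 84.28 + 1.76 = 86.04 dB.

86.0 dB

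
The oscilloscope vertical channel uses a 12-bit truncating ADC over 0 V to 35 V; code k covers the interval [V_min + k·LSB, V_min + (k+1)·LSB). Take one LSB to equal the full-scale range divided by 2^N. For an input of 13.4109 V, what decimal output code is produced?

1569

Full-scale range = 35 V. LSB = 35 V / 2^12 ≈ 8.545 mV.
code = ⌊(V_in − V_min)/LSB⌋ = ⌊(V_in − V_min) × 2^12 / range⌋
     = ⌊(13.4109 − (0)) × 4096 / 35⌋ = ⌊13.4109 × 4096/35⌋
     = ⌊1569.458⌋ = 1569.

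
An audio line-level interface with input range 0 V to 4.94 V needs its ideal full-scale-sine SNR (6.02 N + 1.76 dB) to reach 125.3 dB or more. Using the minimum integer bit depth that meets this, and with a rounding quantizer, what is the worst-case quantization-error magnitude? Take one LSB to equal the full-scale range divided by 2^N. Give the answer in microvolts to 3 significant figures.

V_FS = 4.94 V.
Required N = ⌈(125.3 − 1.76)/6.02⌉ = ⌈20.522⌉ = 21.
LSB = 4.94 V ÷ 2^21 = 4.94/2097152 V = 2.3556 µV.
Max error for round-to-nearest is LSB/2 = 1.18 µV.

1.18 µV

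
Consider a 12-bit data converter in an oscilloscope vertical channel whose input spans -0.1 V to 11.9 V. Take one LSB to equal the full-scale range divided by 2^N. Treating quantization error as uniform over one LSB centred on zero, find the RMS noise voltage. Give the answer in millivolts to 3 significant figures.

Range = 11.9 − (-0.1) = 12 V.
Step size = 12/4096 V = 2.9297 mV.
For a uniform distribution on [−LSB/2, +LSB/2], V_rms = LSB/√12 = 2.9297 mV/3.4641 = 0.846 mV.

0.846 mV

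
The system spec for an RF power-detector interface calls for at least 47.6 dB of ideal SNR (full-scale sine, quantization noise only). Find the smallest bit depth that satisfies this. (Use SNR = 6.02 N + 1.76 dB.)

8 bits

Required N = ⌈(47.6 − 1.76)/6.02⌉ = ⌈7.615⌉ = 8.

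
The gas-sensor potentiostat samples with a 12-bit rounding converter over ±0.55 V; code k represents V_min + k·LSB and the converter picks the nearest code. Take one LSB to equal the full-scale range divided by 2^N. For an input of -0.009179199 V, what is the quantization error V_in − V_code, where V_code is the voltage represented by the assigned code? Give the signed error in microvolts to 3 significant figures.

−48.3 µV

Range = 0.55 − (-0.55) = 1.1 V. LSB = 1.1 V / 2^12 ≈ 268.6 µV.
(-0.009179199 − (-0.55)) / LSB = 0.540820801 × 4096/1.1 = 2013.8200. Nearest integer: k = 2014.
V_code = V_min + k × range/2^12 = -0.55 + 2014 × 1.1/4096 = -0.009130859375 V.
Error = V_in − V_code = -0.009179199 − (-0.009130859375) = −48.3 µV.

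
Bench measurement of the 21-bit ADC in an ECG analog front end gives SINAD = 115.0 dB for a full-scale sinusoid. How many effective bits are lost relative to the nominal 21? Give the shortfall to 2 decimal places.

2.19 bits

ENOB = (SINAD − 1.76)/6.02 = (115.0 − 1.76)/6.02 = 18.8106 bits.
21 − 18.8106 = 2.19 bits below nominal.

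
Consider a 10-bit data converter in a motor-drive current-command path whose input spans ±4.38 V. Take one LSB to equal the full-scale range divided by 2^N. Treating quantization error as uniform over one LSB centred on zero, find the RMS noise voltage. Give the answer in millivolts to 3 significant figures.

2.47 mV

Span: 4.38 V − (-4.38 V) = 8.76 V.
LSB = 8.76 V / 2^10 = 8.5547 mV.
RMS of a uniform error over width LSB is LSB/√12 = 2.47 mV.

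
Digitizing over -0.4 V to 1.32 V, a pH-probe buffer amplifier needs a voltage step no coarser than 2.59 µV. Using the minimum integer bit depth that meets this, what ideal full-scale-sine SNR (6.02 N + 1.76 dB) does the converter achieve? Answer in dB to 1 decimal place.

Full-scale range = 1.32 V − (-0.4 V) = 1.72 V.
Required number of levels: 1.72/2.59 µV = 664090; smallest N with 2^N ≥ that is 20.
SNR = 6.02 × 20 + 1.76 = 122.16 dB.

122.2 dB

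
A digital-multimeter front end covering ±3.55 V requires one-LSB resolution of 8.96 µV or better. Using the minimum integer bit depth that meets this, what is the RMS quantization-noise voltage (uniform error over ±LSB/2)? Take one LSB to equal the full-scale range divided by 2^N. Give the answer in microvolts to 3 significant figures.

Full-scale range = 3.55 V − (-3.55 V) = 7.1 V.
7.1 V / 8.96 µV = 792400. Since 2^19 = 524288 and 2^20 = 1048576, N = 20.
Step size = 7.1/1048576 V = 6.7711 µV.
RMS noise = LSB/√12 = 1.95 µV.

1.95 µV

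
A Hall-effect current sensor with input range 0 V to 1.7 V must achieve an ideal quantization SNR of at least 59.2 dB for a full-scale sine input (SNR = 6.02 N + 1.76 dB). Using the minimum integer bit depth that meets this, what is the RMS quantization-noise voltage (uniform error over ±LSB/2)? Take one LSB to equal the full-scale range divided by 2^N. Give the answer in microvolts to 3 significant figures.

479 µV

Range is 1.7 V.
Required N = ⌈(59.2 − 1.76)/6.02⌉ = ⌈9.542⌉ = 10.
Step size = 1.7/1024 V = 1.6602 mV.
σ_q = LSB/√12 = 1.6602 mV/3.4641 = 479 µV.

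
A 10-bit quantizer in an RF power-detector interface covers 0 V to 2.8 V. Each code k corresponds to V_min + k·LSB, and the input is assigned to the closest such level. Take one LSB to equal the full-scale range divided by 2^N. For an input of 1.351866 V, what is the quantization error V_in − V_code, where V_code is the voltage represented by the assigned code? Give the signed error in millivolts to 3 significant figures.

+1.08 mV

Full-scale range = 2.8 V. LSB = 2.8 V / 2^10 ≈ 2.734 mV.
(1.351866 − (0)) / LSB = 1.351866 × 1024/2.8 = 494.3967. Nearest integer: k = 494.
V_code = 0 + (494/1024) × 2.8 = 1.350781250 V.
V_in − V_code = 1.351866 − (1.350781250) = +1.08 mV.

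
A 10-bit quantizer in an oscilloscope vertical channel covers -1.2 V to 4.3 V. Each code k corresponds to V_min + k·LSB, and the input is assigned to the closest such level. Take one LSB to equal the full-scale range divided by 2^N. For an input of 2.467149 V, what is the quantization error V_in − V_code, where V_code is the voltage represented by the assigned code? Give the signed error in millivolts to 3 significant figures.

−1.31 mV

Full-scale range = 4.3 V − (-1.2 V) = 5.5 V. LSB = 5.5 V / 2^10 ≈ 5.371 mV.
(2.467149 − (-1.2)) / LSB = 3.667149 × 1024/5.5 = 682.7565. Nearest integer: k = 683.
V_code = V_min + k × range/2^10 = -1.2 + 683 × 5.5/1024 = 2.468457031 V.
Error = V_in − V_code = 2.467149 − (2.468457031) = −1.31 mV.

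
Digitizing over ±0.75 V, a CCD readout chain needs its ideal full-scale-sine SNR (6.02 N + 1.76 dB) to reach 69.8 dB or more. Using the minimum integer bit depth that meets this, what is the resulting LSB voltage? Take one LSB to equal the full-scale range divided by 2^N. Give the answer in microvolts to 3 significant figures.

366 µV

Full-scale range = 0.75 V − (-0.75 V) = 1.5 V.
Required N = ⌈(69.8 − 1.76)/6.02⌉ = ⌈11.302⌉ = 12.
LSB = 1.5 V / 2^12 = 366 µV.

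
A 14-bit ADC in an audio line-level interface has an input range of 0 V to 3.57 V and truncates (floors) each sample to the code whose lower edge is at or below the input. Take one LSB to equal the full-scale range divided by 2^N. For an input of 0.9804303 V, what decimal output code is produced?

Range is 3.57 V. LSB = 3.57 V / 2^14 ≈ 217.9 µV.
code = ⌊(V_in − V_min)/LSB⌋ = ⌊(V_in − V_min) × 2^14 / range⌋
     = ⌊(0.9804303 − (0)) × 16384 / 3.57⌋ = ⌊0.9804303 × 16384/3.57⌋
     = ⌊4499.543⌋ = 4499.

4499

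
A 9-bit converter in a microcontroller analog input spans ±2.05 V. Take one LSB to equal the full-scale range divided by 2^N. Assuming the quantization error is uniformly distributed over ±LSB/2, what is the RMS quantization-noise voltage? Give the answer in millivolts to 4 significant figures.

2.312 mV

Span: 2.05 V − (-2.05 V) = 4.1 V.
LSB = 4.1 V ÷ 2^9 = 4.1/512 V = 8.00781 mV.
RMS of a uniform error over width LSB is LSB/√12 = 2.312 mV.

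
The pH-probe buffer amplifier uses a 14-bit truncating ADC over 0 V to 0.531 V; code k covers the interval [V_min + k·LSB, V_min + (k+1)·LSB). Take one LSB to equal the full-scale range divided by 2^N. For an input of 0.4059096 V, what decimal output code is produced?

Full-scale range = 0.531 V. LSB = 0.531 V / 2^14 ≈ 32.41 µV.
V_in − V_min = 0.4059096 − (0) = 0.4059096 V.
Divide by LSB: 0.4059096 × 16384/0.531 = 12524.3369.
Truncating gives code 12524.

12524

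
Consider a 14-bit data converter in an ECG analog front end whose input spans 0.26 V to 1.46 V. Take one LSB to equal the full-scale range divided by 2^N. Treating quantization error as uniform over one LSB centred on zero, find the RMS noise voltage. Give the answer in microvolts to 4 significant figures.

21.14 µV

Range = 1.46 − (0.26) = 1.2 V.
Step size = 1.2/16384 V = 73.2422 µV.
For a uniform distribution on [−LSB/2, +LSB/2], V_rms = LSB/√12 = 73.2422 µV/3.4641 = 21.14 µV.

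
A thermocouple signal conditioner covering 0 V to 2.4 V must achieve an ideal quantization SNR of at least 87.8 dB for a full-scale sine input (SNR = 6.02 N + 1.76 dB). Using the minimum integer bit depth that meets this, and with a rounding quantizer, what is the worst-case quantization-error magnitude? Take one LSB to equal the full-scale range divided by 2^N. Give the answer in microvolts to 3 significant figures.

V_FS = 2.4 V.
Required N = ⌈(87.8 − 1.76)/6.02⌉ = ⌈14.292⌉ = 15.
One LSB is 2.4 V / 32768 = 73.242 µV.
Half an LSB is 36.6 µV.

36.6 µV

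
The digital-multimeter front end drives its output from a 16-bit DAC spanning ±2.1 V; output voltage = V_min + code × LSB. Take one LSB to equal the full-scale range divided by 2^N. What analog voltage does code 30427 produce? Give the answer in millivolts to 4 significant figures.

-150.0 mV

Full-scale range = 2.1 V − (-2.1 V) = 4.2 V. LSB = 4.2 V / 2^16.
Output = V_min + (30427/65536) × range = -2.1 + 0.464279 × 4.2 V
      = -2.1 V + 1.94997 V = -0.150027 V.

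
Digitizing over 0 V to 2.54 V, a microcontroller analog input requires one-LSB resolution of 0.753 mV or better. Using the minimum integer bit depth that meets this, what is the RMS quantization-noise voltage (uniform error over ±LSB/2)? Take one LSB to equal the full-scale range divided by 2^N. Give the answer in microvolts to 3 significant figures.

V_FS = 2.54 V.
Required number of levels: 2.54/0.753 mV = 3373.2; smallest N with 2^N ≥ that is 12.
Step size = 2.54/4096 V = 0.62012 mV.
σ_q = LSB/√12 = 0.62012 mV/3.4641 = 179 µV.

179 µV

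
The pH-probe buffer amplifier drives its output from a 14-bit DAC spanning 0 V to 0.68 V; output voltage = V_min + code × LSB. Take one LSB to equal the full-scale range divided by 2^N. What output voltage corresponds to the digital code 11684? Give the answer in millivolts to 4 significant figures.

484.9 mV

Span = 0.68 V. LSB = 0.68 V / 2^14.
V_out = 0 + 11684 × (0.68/16384) V
      = 0 + 0.484932 = 0.484932 V.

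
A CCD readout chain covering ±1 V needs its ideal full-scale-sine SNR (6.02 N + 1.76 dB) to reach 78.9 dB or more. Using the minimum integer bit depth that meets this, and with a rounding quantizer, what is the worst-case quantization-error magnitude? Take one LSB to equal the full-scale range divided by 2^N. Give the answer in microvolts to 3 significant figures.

122 µV

The full-scale span is 1 − (-1) = 2 V.
6.02 N + 1.76 ≥ 78.9 gives N ≥ 12.814, so the minimum integer is 13.
Step size = 2/8192 V = 244.14 µV.
Max error for round-to-nearest is LSB/2 = 122 µV.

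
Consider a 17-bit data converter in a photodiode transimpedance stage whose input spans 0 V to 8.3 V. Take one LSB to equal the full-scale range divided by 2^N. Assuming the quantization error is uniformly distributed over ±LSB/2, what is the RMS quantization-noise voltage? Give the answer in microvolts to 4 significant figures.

Full-scale range = 8.3 V.
LSB = 8.3 V / 2^17 = 63.3240 µV.
For a uniform distribution on [−LSB/2, +LSB/2], V_rms = LSB/√12 = 63.3240 µV/3.4641 = 18.28 µV.

18.28 µV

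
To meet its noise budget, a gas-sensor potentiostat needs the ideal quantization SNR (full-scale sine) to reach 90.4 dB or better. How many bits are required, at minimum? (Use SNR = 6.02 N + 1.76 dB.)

Solving 6.02 N ≥ 90.4 − 1.76: N ≥ 14.724. Round up → N = 15.

15 bits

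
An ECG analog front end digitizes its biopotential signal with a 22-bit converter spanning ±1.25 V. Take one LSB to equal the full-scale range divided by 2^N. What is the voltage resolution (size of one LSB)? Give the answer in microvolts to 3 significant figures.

Span: 1.25 V − (-1.25 V) = 2.5 V.
Number of codes = 2^22 = 4194304.
Step size = 2.5/4194304 V = 0.596 µV.

0.596 µV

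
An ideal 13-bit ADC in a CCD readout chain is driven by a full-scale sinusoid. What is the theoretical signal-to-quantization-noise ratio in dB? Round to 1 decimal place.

80.0 dB

SNR = 6.02·13 + 1.76 = 80.02 dB.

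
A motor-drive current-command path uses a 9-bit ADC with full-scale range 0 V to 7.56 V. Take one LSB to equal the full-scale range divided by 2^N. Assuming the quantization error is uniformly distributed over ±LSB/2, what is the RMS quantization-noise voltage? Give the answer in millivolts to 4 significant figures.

Span = 7.56 V.
One LSB is 7.56 V / 512 = 14.7656 mV.
σ_q = LSB/√12 = 14.7656 mV/3.4641 = 4.262 mV.

4.262 mV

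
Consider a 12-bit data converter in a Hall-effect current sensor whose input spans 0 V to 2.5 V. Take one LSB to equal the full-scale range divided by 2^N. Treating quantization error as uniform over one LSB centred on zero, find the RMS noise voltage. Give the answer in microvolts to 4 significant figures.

176.2 µV

Range is 2.5 V.
LSB = 2.5 V / 2^12 = 0.610352 mV.
V_rms = LSB/√12 = 0.610352 mV / √12 = 176.2 µV.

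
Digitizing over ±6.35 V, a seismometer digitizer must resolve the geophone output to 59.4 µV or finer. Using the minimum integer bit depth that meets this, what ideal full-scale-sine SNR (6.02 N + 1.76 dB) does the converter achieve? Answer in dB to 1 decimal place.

The full-scale span is 6.35 − (-6.35) = 12.7 V.
Need 2^N ≥ 12.7 V / 59.4 µV = 213800 → N_min = 18.
6.02(18) + 1.76 = 110.12 dB.

110.1 dB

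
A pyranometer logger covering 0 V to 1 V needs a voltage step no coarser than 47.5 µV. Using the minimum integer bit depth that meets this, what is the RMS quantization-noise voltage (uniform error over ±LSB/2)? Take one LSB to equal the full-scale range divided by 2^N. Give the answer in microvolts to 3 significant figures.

Span = 1 V.
Required number of levels: 1/47.5 µV = 21053; smallest N with 2^N ≥ that is 15.
LSB = 1 V ÷ 2^15 = 1/32768 V = 30.518 µV.
RMS noise = LSB/√12 = 8.81 µV.

8.81 µV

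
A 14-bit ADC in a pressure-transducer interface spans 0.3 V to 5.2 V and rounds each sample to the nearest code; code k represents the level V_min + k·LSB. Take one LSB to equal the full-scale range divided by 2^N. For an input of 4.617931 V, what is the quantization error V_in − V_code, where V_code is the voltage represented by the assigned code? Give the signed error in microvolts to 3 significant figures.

−74.4 µV

Range = 5.2 − (0.3) = 4.9 V. LSB = 4.9 V / 2^14 ≈ 299.1 µV.
(4.617931 − (0.3)) / LSB = 4.317931 × 16384/4.9 = 14437.7513. Nearest integer: k = 14438.
Reconstructed level: 0.3 + 14438 × 4.9/16384 V = 4.6180053711 V.
e = 4.617931 − (4.6180053711) = −74.4 µV.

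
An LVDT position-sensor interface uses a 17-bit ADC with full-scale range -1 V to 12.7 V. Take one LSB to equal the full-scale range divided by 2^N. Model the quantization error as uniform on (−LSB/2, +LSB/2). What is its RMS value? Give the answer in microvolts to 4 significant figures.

30.17 µV

Span: 12.7 V − (-1 V) = 13.7 V.
LSB = 13.7 V / 2^17 = 104.523 µV.
σ_q = LSB/√12 = 104.523 µV/3.4641 = 30.17 µV.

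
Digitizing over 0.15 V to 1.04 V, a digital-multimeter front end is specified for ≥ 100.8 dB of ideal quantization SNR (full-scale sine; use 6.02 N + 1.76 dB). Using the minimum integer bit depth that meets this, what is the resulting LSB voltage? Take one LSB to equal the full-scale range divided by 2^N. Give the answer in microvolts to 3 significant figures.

6.79 µV

Range = 1.04 − (0.15) = 0.89 V.
Solving 6.02 N ≥ 100.8 − 1.76: N ≥ 16.452. Round up → N = 17.
LSB = 0.89 V ÷ 2^17 = 0.89/131072 V = 6.79 µV.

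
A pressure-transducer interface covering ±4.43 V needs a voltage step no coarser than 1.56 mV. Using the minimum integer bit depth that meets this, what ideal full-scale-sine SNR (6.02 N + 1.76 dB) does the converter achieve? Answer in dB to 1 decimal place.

80.0 dB

Span: 4.43 V − (-4.43 V) = 8.86 V.
Levels needed ≥ 8.86/1.56 mV = 5679. 2^13 = 8192 suffices, so N_min = 13.
Ideal SNR at N = 13: 6.02·13 + 1.76 = 80.0 dB.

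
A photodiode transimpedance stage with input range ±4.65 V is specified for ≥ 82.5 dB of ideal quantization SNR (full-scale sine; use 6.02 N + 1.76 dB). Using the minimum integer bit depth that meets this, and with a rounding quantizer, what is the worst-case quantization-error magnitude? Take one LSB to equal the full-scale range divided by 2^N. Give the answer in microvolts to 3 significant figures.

284 µV

Span: 4.65 V − (-4.65 V) = 9.3 V.
Solving 6.02 N ≥ 82.5 − 1.76: N ≥ 13.412. Round up → N = 14.
One LSB is 9.3 V / 16384 = 0.56763 mV.
|e|_max = LSB/2 = 284 µV.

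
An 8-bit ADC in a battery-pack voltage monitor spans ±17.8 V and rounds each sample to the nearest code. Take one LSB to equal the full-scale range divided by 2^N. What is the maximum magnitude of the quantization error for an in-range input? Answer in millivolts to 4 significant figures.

Range = 17.8 − (-17.8) = 35.6 V.
LSB = 35.6 V / 2^8 = 139.063 mV.
|e|_max = LSB/2 = 69.53 mV.

69.53 mV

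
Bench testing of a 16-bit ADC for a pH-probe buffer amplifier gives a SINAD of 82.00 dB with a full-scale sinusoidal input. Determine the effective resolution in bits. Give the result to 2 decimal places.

ENOB = (82.00 − 1.76)/6.02 = 13.3289 bits.

13.33 bits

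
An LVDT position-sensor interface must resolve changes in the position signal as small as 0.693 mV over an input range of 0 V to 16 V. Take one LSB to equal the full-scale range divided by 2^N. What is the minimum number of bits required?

Full-scale range = 16 V.
16 V / 0.693 mV = 23090. Since 2^14 = 16384 and 2^15 = 32768, N = 15.

15 bits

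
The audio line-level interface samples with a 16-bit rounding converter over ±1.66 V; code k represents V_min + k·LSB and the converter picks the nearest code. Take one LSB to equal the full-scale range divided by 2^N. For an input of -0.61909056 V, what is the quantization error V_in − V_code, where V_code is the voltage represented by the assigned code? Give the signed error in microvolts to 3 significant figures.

Span: 1.66 V − (-1.66 V) = 3.32 V. LSB = 3.32 V / 2^16 ≈ 50.66 µV.
(V_in − V_min)/LSB = (-0.61909056 − (-1.66)) × 65536/3.32 = 20547.3015 → nearest code k = 20547.
V_code = V_min + k × range/2^16 = -1.66 + 20547 × 3.32/65536 = -0.61910583496 V.
Error = V_in − V_code = -0.61909056 − (-0.61910583496) = +15.3 µV.

+15.3 µV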